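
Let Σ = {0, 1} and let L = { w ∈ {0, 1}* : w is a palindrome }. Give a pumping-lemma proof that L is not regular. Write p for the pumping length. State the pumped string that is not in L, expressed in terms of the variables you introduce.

0^{p+k} 1 0^p

Suppose for contradiction that L is regular, and let p be the pumping length.
Take w = 0^p 1 0^p, a palindrome of length 2p+1 ≥ p.
Write w = xyz as guaranteed by the lemma, with |xy| ≤ p and y is nonempty.
Since the first p symbols of w are all 0's and |xy| ≤ p, y lies entirely in the leading 0-block: y = 0^k for some k with 1 ≤ k ≤ p.
Pump with i = 2: xy^2z = 0^{p+k} 1 0^p. Its reverse is 0^p 1 0^{p+k}, which differs from xy^2z since k ≥ 1. So xy^2z is not a palindrome and xy^2z ∉ L.
Contradiction. Therefore L is not regular.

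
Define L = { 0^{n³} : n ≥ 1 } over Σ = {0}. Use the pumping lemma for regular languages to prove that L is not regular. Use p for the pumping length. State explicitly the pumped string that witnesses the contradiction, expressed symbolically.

0^{p³+k}

Assume L is regular; let p be its pumping constant.
Take w = 0^{p³} ∈ L with |w| = p³ ≥ p.
Write w = xyz as guaranteed by the lemma, with |xy| ≤ p and y is nonempty.
Then y = 0^k for some k with 1 ≤ k ≤ p.
Pump with i = 2: xy^2z = 0^{p³+k}. Since 1 ≤ k ≤ p, p³ < p³+k ≤ p³+p < p³+3p²+3p+1 = (p+1)³, so p³+k is not a perfect cube. So xy^2z ∉ L.
This is a contradiction; hence L is not regular.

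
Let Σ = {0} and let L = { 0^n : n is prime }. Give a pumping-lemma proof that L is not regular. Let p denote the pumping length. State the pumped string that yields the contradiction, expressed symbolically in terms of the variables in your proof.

0^{q(1+k)}

Assume L is regular; let p be its pumping constant.
Let q be a prime with q ≥ p+2 (infinitely many primes exist), and take w = 0^q ∈ L with |w| = q ≥ p.
The pumping lemma gives a decomposition w = xyz where |xy| ≤ p and y is nonempty.
Then y = 0^k for some k with 1 ≤ k ≤ p.
Since 1 ≤ k ≤ p, |xz| = q-k. Pump with i = q+1: |xy^{q+1}z| = (q-k)+(q+1)k = q+qk = q(1+k), which is composite (both factors ≥ 2). So xy^{q+1}z = 0^{q(1+k)} ∉ L.
This is a contradiction; hence L is not regular.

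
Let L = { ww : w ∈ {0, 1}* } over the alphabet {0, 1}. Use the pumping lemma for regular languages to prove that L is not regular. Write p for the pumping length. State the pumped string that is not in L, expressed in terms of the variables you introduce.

Toward a contradiction, assume L is regular with pumping length p.
Take w = 0^p 1^p 0^p 1^p = uu where u = 0^p1^p; then w ∈ L and |w| = 4p ≥ p.
Write w = xyz as guaranteed by the lemma, with |xy| ≤ p and |y| > 0.
The first p characters of w are 0's, so xy (and hence y) consists only of 0's. Write y = 0^k, 1 ≤ k ≤ p.
Pump with i = 2: xy^2z = 0^{p+k} 1^p 0^p 1^p, of length 4p+k. Suppose this equals vv. The string starts with 0 and ends with 1, so v does too; thus the boundary between the two copies of v is a 1→0 transition. There is exactly one such transition, at position 2p+k, so |v| = 2p+k and |vv| = 4p+2k ≠ 4p+k since k ≥ 1. So xy^2z ∉ L.
Contradiction. Therefore L is not regular.

0^{p+k} 1^p 0^p 1^p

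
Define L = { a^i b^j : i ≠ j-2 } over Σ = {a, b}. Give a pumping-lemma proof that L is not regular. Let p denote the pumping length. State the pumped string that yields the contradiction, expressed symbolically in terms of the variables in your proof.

a^{p+p!} b^{p+p!+2}

Assume L is regular. Let p be the pumping length given by the pumping lemma.
Choose w = a^p b^{p+p!+2}. Since p ≠ (p+p!+2)-2 = p+p!, w ∈ L; and |w| ≥ p.
The pumping lemma gives a decomposition w = xyz where |xy| ≤ p and |y| > 0.
Since the first p symbols of w are all a's and |xy| ≤ p, y lies entirely in the leading a-block: y = a^k for some k with 1 ≤ k ≤ p.
Since 1 ≤ k ≤ p, k divides p!; set t = 1 + p!/k. Then xy^t z has p + (p!/k)·k = p + p! copies of a. Now the a-count is p+p! and (b-count)-2 = (p+p!+2)-2 = p+p!, so i ≠ j-2 fails. So xy^t z = a^{p+p!} b^{p+p!+2} ∉ L.
This is a contradiction; hence L is not regular.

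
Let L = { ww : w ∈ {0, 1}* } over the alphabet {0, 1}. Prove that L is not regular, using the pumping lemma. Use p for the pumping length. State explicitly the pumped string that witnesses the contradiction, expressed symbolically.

Assume L is regular; let p be its pumping constant.
Take w = 0^p 1^p 0^p 1^p = uu where u = 0^p1^p; then w ∈ L and |w| = 4p ≥ p.
By the pumping lemma, w = xyz with |xy| ≤ p and |y| ≥ 1.
Since the first p symbols of w are all 0's and |xy| ≤ p, y lies entirely in the leading 0-block: y = 0^k for some k with 1 ≤ k ≤ p.
Pump with i = 2: xy^2z = 0^{p+k} 1^p 0^p 1^p, of length 4p+k. Suppose this equals vv. The string starts with 0 and ends with 1, so v does too; thus the boundary between the two copies of v is a 1→0 transition. There is exactly one such transition, at position 2p+k, so |v| = 2p+k and |vv| = 4p+2k ≠ 4p+k since k ≥ 1. So xy^2z ∉ L.
This contradicts the pumping lemma, so L is not regular.

0^{p+k} 1^p 0^p 1^p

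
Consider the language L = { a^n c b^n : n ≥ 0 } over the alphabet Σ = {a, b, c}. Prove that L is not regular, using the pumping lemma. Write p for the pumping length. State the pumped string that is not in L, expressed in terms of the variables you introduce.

Suppose for contradiction that L is regular, and let p be the pumping length.
Take w = a^p c b^p ∈ L with |w| = 2p+1 ≥ p.
Write w = xyz as guaranteed by the lemma, with |xy| ≤ p and y is nonempty.
Because |xy| ≤ p and w begins with p copies of a, we have y = a^k with 1 ≤ k ≤ p.
Pump with i = 2: xy^2z = a^{p+k} c b^p, which would require p+k = p. But k ≥ 1, so xy^2z ∉ L.
Contradiction. Therefore L is not regular.

a^{p+k} c b^p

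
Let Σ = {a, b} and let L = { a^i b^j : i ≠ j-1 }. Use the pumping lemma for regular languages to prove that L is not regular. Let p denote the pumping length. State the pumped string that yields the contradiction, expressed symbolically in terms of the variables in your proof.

Suppose for contradiction that L is regular, and let p be the pumping length.
Choose w = a^p b^{p+p!+1}. Since p ≠ (p+p!+1)-1 = p+p!, w ∈ L; and |w| ≥ p.
Write w = xyz as guaranteed by the lemma, with |xy| ≤ p and y is nonempty.
The first p characters of w are a's, so xy (and hence y) consists only of a's. Write y = a^k, 1 ≤ k ≤ p.
Since 1 ≤ k ≤ p, k divides p!; set t = 1 + p!/k. Then xy^t z has p + (p!/k)·k = p + p! copies of a. Now the a-count is p+p! and (b-count)-1 = (p+p!+1)-1 = p+p!, so i ≠ j-1 fails. So xy^t z = a^{p+p!} b^{p+p!+1} ∉ L.
This is a contradiction; hence L is not regular.

a^{p+p!} b^{p+p!+1}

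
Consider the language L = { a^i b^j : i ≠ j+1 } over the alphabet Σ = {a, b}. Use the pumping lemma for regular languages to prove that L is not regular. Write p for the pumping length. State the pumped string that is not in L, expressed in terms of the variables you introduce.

Toward a contradiction, assume L is regular with pumping length p.
Choose w = a^p b^{p+p!-1}. Since p ≠ (p+p!-1)+1 = p+p!, w ∈ L; and |w| ≥ p.
The pumping lemma gives a decomposition w = xyz where |xy| ≤ p and |y| ≥ 1.
Since the first p symbols of w are all a's and |xy| ≤ p, y lies entirely in the leading a-block: y = a^k for some k with 1 ≤ k ≤ p.
Since 1 ≤ k ≤ p, k divides p!; set t = 1 + p!/k. Then xy^t z has p + (p!/k)·k = p + p! copies of a. Now the a-count is p+p! and (b-count)+1 = (p+p!-1)+1 = p+p!, so i ≠ j+1 fails. So xy^t z = a^{p+p!} b^{p+p!-1} ∉ L.
This is a contradiction; hence L is not regular.

a^{p+p!} b^{p+p!-1}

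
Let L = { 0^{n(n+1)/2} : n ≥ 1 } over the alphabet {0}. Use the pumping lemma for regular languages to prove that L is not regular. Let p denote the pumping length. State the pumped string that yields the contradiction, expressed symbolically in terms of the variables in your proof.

0^{p(p+1)/2+k}

Suppose for contradiction that L is regular, and let p be the pumping length.
Take w = 0^{p(p+1)/2} ∈ L with |w| = p(p+1)/2 ≥ p.
The pumping lemma gives a decomposition w = xyz where |xy| ≤ p and y is nonempty.
Then y = 0^k for some k with 1 ≤ k ≤ p.
Pump with i = 2: xy^2z = 0^{p(p+1)/2+k}. Since 1 ≤ k ≤ p, p(p+1)/2 < p(p+1)/2+k ≤ p(p+1)/2+p < (p+1)(p+2)/2, so p(p+1)/2+k is strictly between consecutive triangular numbers. So xy^2z ∉ L.
This contradicts the pumping lemma, so L is not regular.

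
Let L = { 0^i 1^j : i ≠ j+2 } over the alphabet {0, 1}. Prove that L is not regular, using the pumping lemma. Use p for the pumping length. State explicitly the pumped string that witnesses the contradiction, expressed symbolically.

Assume L is regular. Let p be the pumping length given by the pumping lemma.
Choose w = 0^p 1^{p+p!-2}. Since p ≠ (p+p!-2)+2 = p+p!, w ∈ L; and |w| ≥ p.
Write w = xyz as guaranteed by the lemma, with |xy| ≤ p and |y| > 0.
Because |xy| ≤ p and w begins with p copies of 0, we have y = 0^k with 1 ≤ k ≤ p.
Since 1 ≤ k ≤ p, k divides p!; set t = 1 + p!/k. Then xy^t z has p + (p!/k)·k = p + p! copies of 0. Now the 0-count is p+p! and (1-count)+2 = (p+p!-2)+2 = p+p!, so i ≠ j+2 fails. So xy^t z = 0^{p+p!} 1^{p+p!-2} ∉ L.
Contradiction. Therefore L is not regular.

0^{p+p!} 1^{p+p!-2}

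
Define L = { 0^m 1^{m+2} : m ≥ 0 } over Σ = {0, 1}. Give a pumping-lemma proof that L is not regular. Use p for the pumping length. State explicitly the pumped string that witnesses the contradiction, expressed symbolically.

0^{p+k} 1^{p+2}

Assume L is regular; let p be its pumping constant.
Choose w = 0^p 1^{p+2}, which is in L with |w| = 2p+2 ≥ p.
Write w = xyz as guaranteed by the lemma, with |xy| ≤ p and |y| ≥ 1.
The first p characters of w are 0's, so xy (and hence y) consists only of 0's. Write y = 0^k, 1 ≤ k ≤ p.
Pump with i = 2: xy^2z = 0^{p+k} 1^{p+2}. For this to lie in L we would need p+2 = (p+k)+2, which forces k = 0. But k ≥ 1, so xy^2z ∉ L.
This is a contradiction; hence L is not regular.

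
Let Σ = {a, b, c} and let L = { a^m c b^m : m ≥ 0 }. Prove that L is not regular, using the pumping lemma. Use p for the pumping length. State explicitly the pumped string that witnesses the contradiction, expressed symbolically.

a^{p+k} c b^p

Assume L is regular. Let p be the pumping length given by the pumping lemma.
Take w = a^p c b^p ∈ L with |w| = 2p+1 ≥ p.
Write w = xyz as guaranteed by the lemma, with |xy| ≤ p and y is nonempty.
Because |xy| ≤ p and w begins with p copies of a, we have y = a^k with 1 ≤ k ≤ p.
Pump with i = 2: xy^2z = a^{p+k} c b^p, which would require p+k = p. But k ≥ 1, so xy^2z ∉ L.
This is a contradiction; hence L is not regular.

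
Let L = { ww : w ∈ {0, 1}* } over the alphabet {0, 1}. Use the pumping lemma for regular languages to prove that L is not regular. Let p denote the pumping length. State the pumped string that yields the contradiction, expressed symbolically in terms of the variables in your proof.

0^{p+k} 1^p 0^p 1^p

Toward a contradiction, assume L is regular with pumping length p.
Take w = 0^p 1^p 0^p 1^p = uu where u = 0^p1^p; then w ∈ L and |w| = 4p ≥ p.
The pumping lemma gives a decomposition w = xyz where |xy| ≤ p and |y| ≥ 1.
Since the first p symbols of w are all 0's and |xy| ≤ p, y lies entirely in the leading 0-block: y = 0^k for some k with 1 ≤ k ≤ p.
Pump with i = 2: xy^2z = 0^{p+k} 1^p 0^p 1^p, of length 4p+k. Suppose this equals vv. The string starts with 0 and ends with 1, so v does too; thus the boundary between the two copies of v is a 1→0 transition. There is exactly one such transition, at position 2p+k, so |v| = 2p+k and |vv| = 4p+2k ≠ 4p+k since k ≥ 1. So xy^2z ∉ L.
This is a contradiction; hence L is not regular.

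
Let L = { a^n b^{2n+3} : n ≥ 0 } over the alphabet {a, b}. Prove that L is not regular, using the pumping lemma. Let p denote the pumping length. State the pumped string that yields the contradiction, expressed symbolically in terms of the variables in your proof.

Assume L is regular. Let p be the pumping length given by the pumping lemma.
Take w = a^p b^{2p+3}. Then w ∈ L and |w| = 3p+3 ≥ p.
The pumping lemma gives a decomposition w = xyz where |xy| ≤ p and y is nonempty.
Since the first p symbols of w are all a's and |xy| ≤ p, y lies entirely in the leading a-block: y = a^k for some k with 1 ≤ k ≤ p.
Pump with i = 2: xy^2z = a^{p+k} b^{2p+3}. For this to lie in L we would need 2p+3 = 2(p+k)+3, which forces k = 0. But k ≥ 1, so xy^2z ∉ L.
This is a contradiction; hence L is not regular.

a^{p+k} b^{2p+3}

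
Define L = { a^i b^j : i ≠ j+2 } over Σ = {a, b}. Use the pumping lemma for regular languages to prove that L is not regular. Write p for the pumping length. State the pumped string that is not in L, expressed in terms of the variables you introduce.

a^{p+p!} b^{p+p!-2}

Suppose for contradiction that L is regular, and let p be the pumping length.
Choose w = a^p b^{p+p!-2}. Since p ≠ (p+p!-2)+2 = p+p!, w ∈ L; and |w| ≥ p.
By the pumping lemma, w = xyz with |xy| ≤ p and |y| ≥ 1.
Since the first p symbols of w are all a's and |xy| ≤ p, y lies entirely in the leading a-block: y = a^k for some k with 1 ≤ k ≤ p.
Since 1 ≤ k ≤ p, k divides p!; set t = 1 + p!/k. Then xy^t z has p + (p!/k)·k = p + p! copies of a. Now the a-count is p+p! and (b-count)+2 = (p+p!-2)+2 = p+p!, so i ≠ j+2 fails. So xy^t z = a^{p+p!} b^{p+p!-2} ∉ L.
Contradiction. Therefore L is not regular.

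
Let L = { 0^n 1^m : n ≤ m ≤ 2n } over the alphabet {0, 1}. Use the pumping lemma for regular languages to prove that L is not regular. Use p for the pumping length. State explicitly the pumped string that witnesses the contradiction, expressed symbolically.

0^{p+k} 1^p

Assume L is regular. Let p be the pumping length given by the pumping lemma.
Take w = 0^p 1^p ∈ L (since p ≤ p ≤ 2p), with |w| = 2p ≥ p.
The pumping lemma gives a decomposition w = xyz where |xy| ≤ p and |y| > 0.
Because |xy| ≤ p and w begins with p copies of 0, we have y = 0^k with 1 ≤ k ≤ p.
Pump with i = 2: xy^2z = 0^{p+k} 1^p. Now n = p+k > p = m, so the condition n ≤ m fails. Thus xy^2z ∉ L.
This contradicts the pumping lemma, so L is not regular.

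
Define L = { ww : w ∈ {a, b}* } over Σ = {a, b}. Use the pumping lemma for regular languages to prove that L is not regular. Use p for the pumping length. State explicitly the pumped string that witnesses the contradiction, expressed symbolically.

Assume L is regular; let p be its pumping constant.
Take w = a^p b^p a^p b^p = uu where u = a^pb^p; then w ∈ L and |w| = 4p ≥ p.
The pumping lemma gives a decomposition w = xyz where |xy| ≤ p and y is nonempty.
Since the first p symbols of w are all a's and |xy| ≤ p, y lies entirely in the leading a-block: y = a^k for some k with 1 ≤ k ≤ p.
Pump with i = 2: xy^2z = a^{p+k} b^p a^p b^p, of length 4p+k. Suppose this equals vv. The string starts with a and ends with b, so v does too; thus the boundary between the two copies of v is a b→a transition. There is exactly one such transition, at position 2p+k, so |v| = 2p+k and |vv| = 4p+2k ≠ 4p+k since k ≥ 1. So xy^2z ∉ L.
Contradiction. Therefore L is not regular.

a^{p+k} b^p a^p b^p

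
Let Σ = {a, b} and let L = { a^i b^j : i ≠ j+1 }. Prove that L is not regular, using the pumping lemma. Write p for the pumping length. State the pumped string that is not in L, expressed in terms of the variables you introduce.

Suppose for contradiction that L is regular, and let p be the pumping length.
Choose w = a^p b^{p+p!-1}. Since p ≠ (p+p!-1)+1 = p+p!, w ∈ L; and |w| ≥ p.
Write w = xyz as guaranteed by the lemma, with |xy| ≤ p and |y| ≥ 1.
Since the first p symbols of w are all a's and |xy| ≤ p, y lies entirely in the leading a-block: y = a^k for some k with 1 ≤ k ≤ p.
Since 1 ≤ k ≤ p, k divides p!; set t = 1 + p!/k. Then xy^t z has p + (p!/k)·k = p + p! copies of a. Now the a-count is p+p! and (b-count)+1 = (p+p!-1)+1 = p+p!, so i ≠ j+1 fails. So xy^t z = a^{p+p!} b^{p+p!-1} ∉ L.
Contradiction. Therefore L is not regular.

a^{p+p!} b^{p+p!-1}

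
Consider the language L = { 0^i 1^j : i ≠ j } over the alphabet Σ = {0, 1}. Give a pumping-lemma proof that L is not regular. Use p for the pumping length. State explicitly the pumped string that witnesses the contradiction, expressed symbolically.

Suppose for contradiction that L is regular, and let p be the pumping length.
Choose w = 0^p 1^{p+p!}. Since p ≠ p+p!, w ∈ L; and |w| ≥ p.
Write w = xyz as guaranteed by the lemma, with |xy| ≤ p and |y| > 0.
Because |xy| ≤ p and w begins with p copies of 0, we have y = 0^k with 1 ≤ k ≤ p.
Since 1 ≤ k ≤ p, k divides p!; set t = 1 + p!/k. Then xy^t z has p + (p!/k)·k = p + p! copies of 0. Now the 0-count equals the 1-count, so i ≠ j fails. So xy^t z = 0^{p+p!} 1^{p+p!} ∉ L.
Contradiction. Therefore L is not regular.

0^{p+p!} 1^{p+p!}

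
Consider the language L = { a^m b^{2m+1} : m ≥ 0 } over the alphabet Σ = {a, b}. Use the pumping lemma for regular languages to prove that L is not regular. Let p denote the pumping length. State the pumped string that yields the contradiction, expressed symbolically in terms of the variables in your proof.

Toward a contradiction, assume L is regular with pumping length p.
Take w = a^p b^{2p+1}. Then w ∈ L and |w| = 3p+1 ≥ p.
Write w = xyz as guaranteed by the lemma, with |xy| ≤ p and |y| ≥ 1.
The first p characters of w are a's, so xy (and hence y) consists only of a's. Write y = a^k, 1 ≤ k ≤ p.
Pump with i = 2: xy^2z = a^{p+k} b^{2p+1}. For this to lie in L we would need 2p+1 = 2(p+k)+1, which forces k = 0. But k ≥ 1, so xy^2z ∉ L.
Contradiction. Therefore L is not regular.

a^{p+k} b^{2p+1}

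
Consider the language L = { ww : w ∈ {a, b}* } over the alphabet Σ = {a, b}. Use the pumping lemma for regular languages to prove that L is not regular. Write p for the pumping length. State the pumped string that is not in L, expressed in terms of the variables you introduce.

Suppose for contradiction that L is regular, and let p be the pumping length.
Take w = a^p b^p a^p b^p = uu where u = a^pb^p; then w ∈ L and |w| = 4p ≥ p.
By the pumping lemma, w = xyz with |xy| ≤ p and |y| > 0.
Since the first p symbols of w are all a's and |xy| ≤ p, y lies entirely in the leading a-block: y = a^k for some k with 1 ≤ k ≤ p.
Pump with i = 2: xy^2z = a^{p+k} b^p a^p b^p, of length 4p+k. Suppose this equals vv. The string starts with a and ends with b, so v does too; thus the boundary between the two copies of v is a b→a transition. There is exactly one such transition, at position 2p+k, so |v| = 2p+k and |vv| = 4p+2k ≠ 4p+k since k ≥ 1. So xy^2z ∉ L.
This is a contradiction; hence L is not regular.

a^{p+k} b^p a^p b^p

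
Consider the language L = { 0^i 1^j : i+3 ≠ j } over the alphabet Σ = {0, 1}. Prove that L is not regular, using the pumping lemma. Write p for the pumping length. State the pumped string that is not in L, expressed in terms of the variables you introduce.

Assume L is regular. Let p be the pumping length given by the pumping lemma.
Choose w = 0^p 1^{p+p!+3}. Since p ≠ (p+p!+3)-3 = p+p!, w ∈ L; and |w| ≥ p.
The pumping lemma gives a decomposition w = xyz where |xy| ≤ p and |y| ≥ 1.
Because |xy| ≤ p and w begins with p copies of 0, we have y = 0^k with 1 ≤ k ≤ p.
Since 1 ≤ k ≤ p, k divides p!; set t = 1 + p!/k. Then xy^t z has p + (p!/k)·k = p + p! copies of 0. Now the 0-count is p+p! and (1-count)-3 = (p+p!+3)-3 = p+p!, so i+3 ≠ j fails. So xy^t z = 0^{p+p!} 1^{p+p!+3} ∉ L.
Contradiction. Therefore L is not regular.

0^{p+p!} 1^{p+p!+3}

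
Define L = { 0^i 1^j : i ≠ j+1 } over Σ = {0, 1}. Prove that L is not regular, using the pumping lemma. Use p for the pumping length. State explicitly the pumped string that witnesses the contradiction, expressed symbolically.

0^{p+p!} 1^{p+p!-1}

Toward a contradiction, assume L is regular with pumping length p.
Choose w = 0^p 1^{p+p!-1}. Since p ≠ (p+p!-1)+1 = p+p!, w ∈ L; and |w| ≥ p.
Write w = xyz as guaranteed by the lemma, with |xy| ≤ p and y is nonempty.
Since the first p symbols of w are all 0's and |xy| ≤ p, y lies entirely in the leading 0-block: y = 0^k for some k with 1 ≤ k ≤ p.
Since 1 ≤ k ≤ p, k divides p!; set t = 1 + p!/k. Then xy^t z has p + (p!/k)·k = p + p! copies of 0. Now the 0-count is p+p! and (1-count)+1 = (p+p!-1)+1 = p+p!, so i ≠ j+1 fails. So xy^t z = 0^{p+p!} 1^{p+p!-1} ∉ L.
This contradicts the pumping lemma, so L is not regular.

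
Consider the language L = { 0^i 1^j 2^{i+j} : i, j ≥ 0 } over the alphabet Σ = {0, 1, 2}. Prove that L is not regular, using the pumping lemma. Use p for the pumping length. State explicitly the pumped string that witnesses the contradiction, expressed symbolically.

0^{p+k} 1^p 2^{2p}

Assume L is regular. Let p be the pumping length given by the pumping lemma.
Take w = 0^p 1^p 2^{2p} ∈ L (with i=j=p, i+j=2p), |w| = 4p ≥ p.
The pumping lemma gives a decomposition w = xyz where |xy| ≤ p and |y| > 0.
Because |xy| ≤ p and w begins with p copies of 0, we have y = 0^k with 1 ≤ k ≤ p.
Consider xy^2z = 0^{p+k} 1^p 2^{2p}. Now the 0- and 1-counts sum to 2p+k, but the 2-count is 2p ≠ 2p+k. So xy^2z ∉ L.
This is a contradiction; hence L is not regular.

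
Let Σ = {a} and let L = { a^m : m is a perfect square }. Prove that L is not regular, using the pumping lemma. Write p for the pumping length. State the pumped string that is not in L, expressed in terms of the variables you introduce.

Suppose for contradiction that L is regular, and let p be the pumping length.
Take w = a^{p²} ∈ L with |w| = p² ≥ p.
By the pumping lemma, w = xyz with |xy| ≤ p and |y| > 0.
Then y = a^k for some k with 1 ≤ k ≤ p.
Pump with i = 2: xy^2z = a^{p²+k}. Since 1 ≤ k ≤ p, p² < p²+k ≤ p²+p < (p+1)², so p²+k lies strictly between consecutive squares and is not a perfect square. So xy^2z ∉ L.
This is a contradiction; hence L is not regular.

a^{p²+k}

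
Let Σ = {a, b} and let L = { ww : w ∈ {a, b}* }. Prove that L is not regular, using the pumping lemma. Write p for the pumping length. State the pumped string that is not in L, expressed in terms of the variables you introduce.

a^{p+k} b^p a^p b^p

Assume L is regular; let p be its pumping constant.
Take w = a^p b^p a^p b^p = uu where u = a^pb^p; then w ∈ L and |w| = 4p ≥ p.
The pumping lemma gives a decomposition w = xyz where |xy| ≤ p and y is nonempty.
Since the first p symbols of w are all a's and |xy| ≤ p, y lies entirely in the leading a-block: y = a^k for some k with 1 ≤ k ≤ p.
Pump with i = 2: xy^2z = a^{p+k} b^p a^p b^p, of length 4p+k. Suppose this equals vv. The string starts with a and ends with b, so v does too; thus the boundary between the two copies of v is a b→a transition. There is exactly one such transition, at position 2p+k, so |v| = 2p+k and |vv| = 4p+2k ≠ 4p+k since k ≥ 1. So xy^2z ∉ L.
Contradiction. Therefore L is not regular.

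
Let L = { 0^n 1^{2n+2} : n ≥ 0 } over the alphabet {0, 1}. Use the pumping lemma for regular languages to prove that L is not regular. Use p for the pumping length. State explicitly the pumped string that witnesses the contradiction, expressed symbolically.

Toward a contradiction, assume L is regular with pumping length p.
Take w = 0^p 1^{2p+2}. Then w ∈ L and |w| = 3p+2 ≥ p.
The pumping lemma gives a decomposition w = xyz where |xy| ≤ p and |y| > 0.
Because |xy| ≤ p and w begins with p copies of 0, we have y = 0^k with 1 ≤ k ≤ p.
Pump with i = 2: xy^2z = 0^{p+k} 1^{2p+2}. For this to lie in L we would need 2p+2 = 2(p+k)+2, which forces k = 0. But k ≥ 1, so xy^2z ∉ L.
Contradiction. Therefore L is not regular.

0^{p+k} 1^{2p+2}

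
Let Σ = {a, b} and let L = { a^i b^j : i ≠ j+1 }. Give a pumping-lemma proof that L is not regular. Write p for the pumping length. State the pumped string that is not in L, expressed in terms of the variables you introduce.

a^{p+p!} b^{p+p!-1}

Suppose for contradiction that L is regular, and let p be the pumping length.
Choose w = a^p b^{p+p!-1}. Since p ≠ (p+p!-1)+1 = p+p!, w ∈ L; and |w| ≥ p.
Write w = xyz as guaranteed by the lemma, with |xy| ≤ p and |y| ≥ 1.
Because |xy| ≤ p and w begins with p copies of a, we have y = a^k with 1 ≤ k ≤ p.
Since 1 ≤ k ≤ p, k divides p!; set t = 1 + p!/k. Then xy^t z has p + (p!/k)·k = p + p! copies of a. Now the a-count is p+p! and (b-count)+1 = (p+p!-1)+1 = p+p!, so i ≠ j+1 fails. So xy^t z = a^{p+p!} b^{p+p!-1} ∉ L.
Contradiction. Therefore L is not regular.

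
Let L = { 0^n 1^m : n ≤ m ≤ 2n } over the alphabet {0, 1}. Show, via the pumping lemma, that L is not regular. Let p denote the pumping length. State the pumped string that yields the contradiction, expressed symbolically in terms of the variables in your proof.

Assume L is regular. Let p be the pumping length given by the pumping lemma.
Take w = 0^p 1^p ∈ L (since p ≤ p ≤ 2p), with |w| = 2p ≥ p.
By the pumping lemma, w = xyz with |xy| ≤ p and |y| ≥ 1.
The first p characters of w are 0's, so xy (and hence y) consists only of 0's. Write y = 0^k, 1 ≤ k ≤ p.
Pump with i = 2: xy^2z = 0^{p+k} 1^p. Now n = p+k > p = m, so the condition n ≤ m fails. Thus xy^2z ∉ L.
Contradiction. Therefore L is not regular.

0^{p+k} 1^p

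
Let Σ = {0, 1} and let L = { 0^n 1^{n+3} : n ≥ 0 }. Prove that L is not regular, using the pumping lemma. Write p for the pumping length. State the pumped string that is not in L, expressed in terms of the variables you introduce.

0^{p+k} 1^{p+3}

Suppose for contradiction that L is regular, and let p be the pumping length.
Let w = 0^p 1^{p+3} ∈ L; note |w| = 2p+3 ≥ p.
By the pumping lemma, w = xyz with |xy| ≤ p and y is nonempty.
The first p characters of w are 0's, so xy (and hence y) consists only of 0's. Write y = 0^k, 1 ≤ k ≤ p.
Pump with i = 2: xy^2z = 0^{p+k} 1^{p+3}. For this to lie in L we would need p+3 = (p+k)+3, which forces k = 0. But k ≥ 1, so xy^2z ∉ L.
Contradiction. Therefore L is not regular.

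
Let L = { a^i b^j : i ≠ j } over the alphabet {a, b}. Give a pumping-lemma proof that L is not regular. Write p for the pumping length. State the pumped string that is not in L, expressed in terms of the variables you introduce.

Assume L is regular. Let p be the pumping length given by the pumping lemma.
Choose w = a^p b^{p+p!}. Since p ≠ p+p!, w ∈ L; and |w| ≥ p.
Write w = xyz as guaranteed by the lemma, with |xy| ≤ p and |y| > 0.
Because |xy| ≤ p and w begins with p copies of a, we have y = a^k with 1 ≤ k ≤ p.
Since 1 ≤ k ≤ p, k divides p!; set t = 1 + p!/k. Then xy^t z has p + (p!/k)·k = p + p! copies of a. Now the a-count equals the b-count, so i ≠ j fails. So xy^t z = a^{p+p!} b^{p+p!} ∉ L.
Contradiction. Therefore L is not regular.

a^{p+p!} b^{p+p!}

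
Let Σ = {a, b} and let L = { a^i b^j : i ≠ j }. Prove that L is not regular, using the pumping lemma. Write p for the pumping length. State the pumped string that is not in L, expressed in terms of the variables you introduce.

a^{p+p!} b^{p+p!}

Suppose for contradiction that L is regular, and let p be the pumping length.
Choose w = a^p b^{p+p!}. Since p ≠ p+p!, w ∈ L; and |w| ≥ p.
Write w = xyz as guaranteed by the lemma, with |xy| ≤ p and |y| > 0.
Since the first p symbols of w are all a's and |xy| ≤ p, y lies entirely in the leading a-block: y = a^k for some k with 1 ≤ k ≤ p.
Since 1 ≤ k ≤ p, k divides p!; set t = 1 + p!/k. Then xy^t z has p + (p!/k)·k = p + p! copies of a. Now the a-count equals the b-count, so i ≠ j fails. So xy^t z = a^{p+p!} b^{p+p!} ∉ L.
This is a contradiction; hence L is not regular.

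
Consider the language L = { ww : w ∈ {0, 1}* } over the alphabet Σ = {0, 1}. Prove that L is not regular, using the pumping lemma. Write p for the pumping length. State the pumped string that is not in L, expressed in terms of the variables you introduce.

Assume L is regular. Let p be the pumping length given by the pumping lemma.
Take w = 0^p 1^p 0^p 1^p = uu where u = 0^p1^p; then w ∈ L and |w| = 4p ≥ p.
By the pumping lemma, w = xyz with |xy| ≤ p and |y| > 0.
Because |xy| ≤ p and w begins with p copies of 0, we have y = 0^k with 1 ≤ k ≤ p.
Pump with i = 2: xy^2z = 0^{p+k} 1^p 0^p 1^p, of length 4p+k. Suppose this equals vv. The string starts with 0 and ends with 1, so v does too; thus the boundary between the two copies of v is a 1→0 transition. There is exactly one such transition, at position 2p+k, so |v| = 2p+k and |vv| = 4p+2k ≠ 4p+k since k ≥ 1. So xy^2z ∉ L.
This contradicts the pumping lemma, so L is not regular.

0^{p+k} 1^p 0^p 1^p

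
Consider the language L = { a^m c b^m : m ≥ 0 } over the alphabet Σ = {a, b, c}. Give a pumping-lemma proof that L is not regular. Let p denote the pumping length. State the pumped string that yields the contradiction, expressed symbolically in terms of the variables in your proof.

Suppose for contradiction that L is regular, and let p be the pumping length.
Take w = a^p c b^p ∈ L with |w| = 2p+1 ≥ p.
The pumping lemma gives a decomposition w = xyz where |xy| ≤ p and y is nonempty.
The first p characters of w are a's, so xy (and hence y) consists only of a's. Write y = a^k, 1 ≤ k ≤ p.
Pump with i = 2: xy^2z = a^{p+k} c b^p, which would require p+k = p. But k ≥ 1, so xy^2z ∉ L.
This is a contradiction; hence L is not regular.

a^{p+k} c b^p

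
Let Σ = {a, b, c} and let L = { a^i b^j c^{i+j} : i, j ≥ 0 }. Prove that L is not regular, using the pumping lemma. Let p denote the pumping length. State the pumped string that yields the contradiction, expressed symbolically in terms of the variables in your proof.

a^{p+k} b^p c^{2p}

Assume L is regular. Let p be the pumping length given by the pumping lemma.
Take w = a^p b^p c^{2p} ∈ L (with i=j=p, i+j=2p), |w| = 4p ≥ p.
The pumping lemma gives a decomposition w = xyz where |xy| ≤ p and |y| ≥ 1.
Since the first p symbols of w are all a's and |xy| ≤ p, y lies entirely in the leading a-block: y = a^k for some k with 1 ≤ k ≤ p.
Consider xy^2z = a^{p+k} b^p c^{2p}. Now the a- and b-counts sum to 2p+k, but the c-count is 2p ≠ 2p+k. So xy^2z ∉ L.
Contradiction. Therefore L is not regular.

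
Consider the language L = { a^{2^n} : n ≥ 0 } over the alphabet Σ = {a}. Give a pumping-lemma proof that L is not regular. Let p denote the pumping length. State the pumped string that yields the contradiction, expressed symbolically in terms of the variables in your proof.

Suppose for contradiction that L is regular, and let p be the pumping length.
Take w = a^{2^p} ∈ L with |w| = 2^p ≥ p.
The pumping lemma gives a decomposition w = xyz where |xy| ≤ p and |y| ≥ 1.
Then y = a^k for some k with 1 ≤ k ≤ p.
Pump with i = 2: xy^2z = a^{2^p+k}. Since 1 ≤ k ≤ p < 2^p, we have 2^p < 2^p+k < 2^{p+1}, so 2^p+k is not a power of 2. So xy^2z ∉ L.
This is a contradiction; hence L is not regular.

a^{2^p+k}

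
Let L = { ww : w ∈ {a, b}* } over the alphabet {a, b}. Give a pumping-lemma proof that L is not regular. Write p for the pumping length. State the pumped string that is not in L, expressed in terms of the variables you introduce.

a^{p+k} b^p a^p b^p

Suppose for contradiction that L is regular, and let p be the pumping length.
Take w = a^p b^p a^p b^p = uu where u = a^pb^p; then w ∈ L and |w| = 4p ≥ p.
The pumping lemma gives a decomposition w = xyz where |xy| ≤ p and y is nonempty.
Because |xy| ≤ p and w begins with p copies of a, we have y = a^k with 1 ≤ k ≤ p.
Pump with i = 2: xy^2z = a^{p+k} b^p a^p b^p, of length 4p+k. Suppose this equals vv. The string starts with a and ends with b, so v does too; thus the boundary between the two copies of v is a b→a transition. There is exactly one such transition, at position 2p+k, so |v| = 2p+k and |vv| = 4p+2k ≠ 4p+k since k ≥ 1. So xy^2z ∉ L.
Contradiction. Therefore L is not regular.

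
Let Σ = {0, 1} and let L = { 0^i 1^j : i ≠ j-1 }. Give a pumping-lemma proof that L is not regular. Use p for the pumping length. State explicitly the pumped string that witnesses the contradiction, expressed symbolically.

Toward a contradiction, assume L is regular with pumping length p.
Choose w = 0^p 1^{p+p!+1}. Since p ≠ (p+p!+1)-1 = p+p!, w ∈ L; and |w| ≥ p.
By the pumping lemma, w = xyz with |xy| ≤ p and y is nonempty.
The first p characters of w are 0's, so xy (and hence y) consists only of 0's. Write y = 0^k, 1 ≤ k ≤ p.
Since 1 ≤ k ≤ p, k divides p!; set t = 1 + p!/k. Then xy^t z has p + (p!/k)·k = p + p! copies of 0. Now the 0-count is p+p! and (1-count)-1 = (p+p!+1)-1 = p+p!, so i ≠ j-1 fails. So xy^t z = 0^{p+p!} 1^{p+p!+1} ∉ L.
Contradiction. Therefore L is not regular.

0^{p+p!} 1^{p+p!+1}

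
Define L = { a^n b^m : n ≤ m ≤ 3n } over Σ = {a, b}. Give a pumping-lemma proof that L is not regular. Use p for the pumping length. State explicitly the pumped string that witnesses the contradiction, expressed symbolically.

a^{p+k} b^p

Assume L is regular; let p be its pumping constant.
Take w = a^p b^p ∈ L (since p ≤ p ≤ 3p), with |w| = 2p ≥ p.
By the pumping lemma, w = xyz with |xy| ≤ p and |y| ≥ 1.
Since the first p symbols of w are all a's and |xy| ≤ p, y lies entirely in the leading a-block: y = a^k for some k with 1 ≤ k ≤ p.
Pump with i = 2: xy^2z = a^{p+k} b^p. Now n = p+k > p = m, so the condition n ≤ m fails. Thus xy^2z ∉ L.
Contradiction. Therefore L is not regular.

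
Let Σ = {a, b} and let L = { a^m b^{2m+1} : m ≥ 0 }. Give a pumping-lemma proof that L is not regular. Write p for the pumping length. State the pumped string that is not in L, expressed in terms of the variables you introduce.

Assume L is regular. Let p be the pumping length given by the pumping lemma.
Choose w = a^p b^{2p+1}, which is in L with |w| = 3p+1 ≥ p.
Write w = xyz as guaranteed by the lemma, with |xy| ≤ p and y is nonempty.
Since the first p symbols of w are all a's and |xy| ≤ p, y lies entirely in the leading a-block: y = a^k for some k with 1 ≤ k ≤ p.
Pump with i = 2: xy^2z = a^{p+k} b^{2p+1}. For this to lie in L we would need 2p+1 = 2(p+k)+1, which forces k = 0. But k ≥ 1, so xy^2z ∉ L.
Contradiction. Therefore L is not regular.

a^{p+k} b^{2p+1}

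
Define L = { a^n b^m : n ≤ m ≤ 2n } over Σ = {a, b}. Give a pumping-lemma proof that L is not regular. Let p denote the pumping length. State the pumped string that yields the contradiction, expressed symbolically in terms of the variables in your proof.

a^{p+k} b^p

Toward a contradiction, assume L is regular with pumping length p.
Take w = a^p b^p ∈ L (since p ≤ p ≤ 2p), with |w| = 2p ≥ p.
By the pumping lemma, w = xyz with |xy| ≤ p and |y| ≥ 1.
The first p characters of w are a's, so xy (and hence y) consists only of a's. Write y = a^k, 1 ≤ k ≤ p.
Pump with i = 2: xy^2z = a^{p+k} b^p. Now n = p+k > p = m, so the condition n ≤ m fails. Thus xy^2z ∉ L.
This contradicts the pumping lemma, so L is not regular.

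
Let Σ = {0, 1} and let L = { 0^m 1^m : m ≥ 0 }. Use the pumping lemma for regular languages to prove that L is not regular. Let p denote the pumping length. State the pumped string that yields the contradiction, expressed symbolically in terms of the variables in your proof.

Assume L is regular. Let p be the pumping length given by the pumping lemma.
Choose w = 0^p 1^p, which is in L with |w| = 2p ≥ p.
By the pumping lemma, w = xyz with |xy| ≤ p and |y| ≥ 1.
Since the first p symbols of w are all 0's and |xy| ≤ p, y lies entirely in the leading 0-block: y = 0^k for some k with 1 ≤ k ≤ p.
Pump with i = 2: xy^2z = 0^{p+k} 1^p. For this to lie in L we would need p = p+k, which forces k = 0. But k ≥ 1, so xy^2z ∉ L.
Contradiction. Therefore L is not regular.

0^{p+k} 1^p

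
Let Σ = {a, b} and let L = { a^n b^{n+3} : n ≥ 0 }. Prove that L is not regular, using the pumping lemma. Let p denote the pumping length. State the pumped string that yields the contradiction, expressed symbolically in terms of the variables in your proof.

Assume L is regular. Let p be the pumping length given by the pumping lemma.
Take w = a^p b^{p+3}. Then w ∈ L and |w| = 2p+3 ≥ p.
By the pumping lemma, w = xyz with |xy| ≤ p and y is nonempty.
The first p characters of w are a's, so xy (and hence y) consists only of a's. Write y = a^k, 1 ≤ k ≤ p.
Pump with i = 2: xy^2z = a^{p+k} b^{p+3}. For this to lie in L we would need p+3 = (p+k)+3, which forces k = 0. But k ≥ 1, so xy^2z ∉ L.
Contradiction. Therefore L is not regular.

a^{p+k} b^{p+3}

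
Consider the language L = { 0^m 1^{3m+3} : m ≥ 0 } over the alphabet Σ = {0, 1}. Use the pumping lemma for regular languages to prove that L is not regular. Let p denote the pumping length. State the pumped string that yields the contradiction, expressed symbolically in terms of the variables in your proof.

Assume L is regular; let p be its pumping constant.
Choose w = 0^p 1^{3p+3}, which is in L with |w| = 4p+3 ≥ p.
By the pumping lemma, w = xyz with |xy| ≤ p and |y| > 0.
The first p characters of w are 0's, so xy (and hence y) consists only of 0's. Write y = 0^k, 1 ≤ k ≤ p.
Pump with i = 2: xy^2z = 0^{p+k} 1^{3p+3}. For this to lie in L we would need 3p+3 = 3(p+k)+3, which forces k = 0. But k ≥ 1, so xy^2z ∉ L.
Contradiction. Therefore L is not regular.

0^{p+k} 1^{3p+3}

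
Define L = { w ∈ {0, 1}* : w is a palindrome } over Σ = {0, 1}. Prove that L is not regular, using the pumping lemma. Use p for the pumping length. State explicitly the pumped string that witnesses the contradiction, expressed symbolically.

0^{p+k} 1 0^p

Toward a contradiction, assume L is regular with pumping length p.
Take w = 0^p 1 0^p, a palindrome of length 2p+1 ≥ p.
Write w = xyz as guaranteed by the lemma, with |xy| ≤ p and |y| ≥ 1.
The first p characters of w are 0's, so xy (and hence y) consists only of 0's. Write y = 0^k, 1 ≤ k ≤ p.
Pump with i = 2: xy^2z = 0^{p+k} 1 0^p. Its reverse is 0^p 1 0^{p+k}, which differs from xy^2z since k ≥ 1. So xy^2z is not a palindrome and xy^2z ∉ L.
This contradicts the pumping lemma, so L is not regular.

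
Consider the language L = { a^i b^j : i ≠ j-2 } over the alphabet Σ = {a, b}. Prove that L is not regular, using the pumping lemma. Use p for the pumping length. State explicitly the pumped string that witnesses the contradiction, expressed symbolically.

a^{p+p!} b^{p+p!+2}

Suppose for contradiction that L is regular, and let p be the pumping length.
Choose w = a^p b^{p+p!+2}. Since p ≠ (p+p!+2)-2 = p+p!, w ∈ L; and |w| ≥ p.
Write w = xyz as guaranteed by the lemma, with |xy| ≤ p and |y| > 0.
Since the first p symbols of w are all a's and |xy| ≤ p, y lies entirely in the leading a-block: y = a^k for some k with 1 ≤ k ≤ p.
Since 1 ≤ k ≤ p, k divides p!; set t = 1 + p!/k. Then xy^t z has p + (p!/k)·k = p + p! copies of a. Now the a-count is p+p! and (b-count)-2 = (p+p!+2)-2 = p+p!, so i ≠ j-2 fails. So xy^t z = a^{p+p!} b^{p+p!+2} ∉ L.
This contradicts the pumping lemma, so L is not regular.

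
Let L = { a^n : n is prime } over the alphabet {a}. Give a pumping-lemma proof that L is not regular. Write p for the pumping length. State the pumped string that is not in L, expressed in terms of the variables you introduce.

a^{q(1+k)}

Toward a contradiction, assume L is regular with pumping length p.
Let q be a prime with q ≥ p+2 (infinitely many primes exist), and take w = a^q ∈ L with |w| = q ≥ p.
Write w = xyz as guaranteed by the lemma, with |xy| ≤ p and |y| > 0.
Then y = a^k for some k with 1 ≤ k ≤ p.
Since 1 ≤ k ≤ p, |xz| = q-k. Pump with i = q+1: |xy^{q+1}z| = (q-k)+(q+1)k = q+qk = q(1+k), which is composite (both factors ≥ 2). So xy^{q+1}z = a^{q(1+k)} ∉ L.
This contradicts the pumping lemma, so L is not regular.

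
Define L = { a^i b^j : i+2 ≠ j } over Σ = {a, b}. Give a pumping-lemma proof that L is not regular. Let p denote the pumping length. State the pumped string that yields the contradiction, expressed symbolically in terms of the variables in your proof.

a^{p+p!} b^{p+p!+2}

Assume L is regular. Let p be the pumping length given by the pumping lemma.
Choose w = a^p b^{p+p!+2}. Since p ≠ (p+p!+2)-2 = p+p!, w ∈ L; and |w| ≥ p.
By the pumping lemma, w = xyz with |xy| ≤ p and |y| ≥ 1.
Because |xy| ≤ p and w begins with p copies of a, we have y = a^k with 1 ≤ k ≤ p.
Since 1 ≤ k ≤ p, k divides p!; set t = 1 + p!/k. Then xy^t z has p + (p!/k)·k = p + p! copies of a. Now the a-count is p+p! and (b-count)-2 = (p+p!+2)-2 = p+p!, so i+2 ≠ j fails. So xy^t z = a^{p+p!} b^{p+p!+2} ∉ L.
This contradicts the pumping lemma, so L is not regular.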